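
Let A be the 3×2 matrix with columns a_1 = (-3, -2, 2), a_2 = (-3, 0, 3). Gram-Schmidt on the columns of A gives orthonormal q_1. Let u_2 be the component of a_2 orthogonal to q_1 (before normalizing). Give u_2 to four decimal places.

a_1 = (-3, -2, 2); ‖a_1‖ = 4.1231, so q_1 = (-0.7276, -0.4851, 0.4851).
q_1·a_2 = (-0.7276)·(-3) + (-0.4851)·0 + 0.4851·3 = 3.6380.
u_2 = a_2 − 3.6380·q_1 = (-0.3529, 1.7647, 1.2353).

u_2 = (-0.3529, 1.7647, 1.2353)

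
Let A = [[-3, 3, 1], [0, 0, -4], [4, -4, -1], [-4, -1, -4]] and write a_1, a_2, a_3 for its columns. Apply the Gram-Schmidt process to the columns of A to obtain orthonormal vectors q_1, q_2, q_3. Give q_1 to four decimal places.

q_1 = a_1/‖a_1‖ = (-3, 0, 4, -4)/6.4031 = (-0.4685, 0.0000, 0.6247, -0.6247).

q_1 = (-0.4685, 0.0000, 0.6247, -0.6247)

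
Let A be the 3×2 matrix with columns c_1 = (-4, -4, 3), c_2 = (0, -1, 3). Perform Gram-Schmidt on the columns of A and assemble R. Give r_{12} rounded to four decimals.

r_{12} = 2.0303

c_1 = (-4, -4, 3); ‖c_1‖ = 6.4031, so q_1 = (-0.6247, -0.6247, 0.4685).
r_{12} = q_1·c_2 = 2.0303.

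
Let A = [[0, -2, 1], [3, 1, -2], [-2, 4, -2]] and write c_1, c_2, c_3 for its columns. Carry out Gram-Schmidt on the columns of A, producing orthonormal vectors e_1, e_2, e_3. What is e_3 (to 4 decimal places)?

c_1 = (0, 3, -2); ‖c_1‖ = 3.6056, so e_1 = (0.0000, 0.8321, -0.5547).
e_1·c_2 = 0.0000·(-2) + 0.8321·1 + (-0.5547)·4 = -1.3868.
u_2 = c_2 + 1.3868·e_1 = (-2.0000, 2.1538, 3.2308).
‖u_2‖ = 4.3677, so e_2 = (-0.4579, 0.4931, 0.7397).
e_1·c_3 = 0.0000·1 + 0.8321·(-2) + (-0.5547)·(-2) = -0.5547; e_2·c_3 = (-0.4579)·1 + 0.4931·(-2) + 0.7397·(-2) = -2.9236.
u_3 = c_3 + 0.5547·e_1 + 2.9236·e_2 = (-0.3387, -0.0968, -0.1452).
‖u_3‖ = 0.3810, so e_3 = (-0.8890, -0.2540, -0.3810).

e_3 = (-0.8890, -0.2540, -0.3810)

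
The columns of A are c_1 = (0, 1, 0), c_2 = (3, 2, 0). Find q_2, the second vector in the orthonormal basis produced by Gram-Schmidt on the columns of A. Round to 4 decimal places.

q_2 = (1.0000, 0.0000, 0.0000)

q_1 = c_1/‖c_1‖ = (0, 1, 0)/1.0000 = (0.0000, 1.0000, 0.0000).
r_{12} = q_1·c_2 = 2.0000.
u_2 = c_2 − 2.0000·q_1 = (3.0000, 0.0000, 0.0000).
‖u_2‖ = 3.0000, so q_2 = (1.0000, 0.0000, 0.0000).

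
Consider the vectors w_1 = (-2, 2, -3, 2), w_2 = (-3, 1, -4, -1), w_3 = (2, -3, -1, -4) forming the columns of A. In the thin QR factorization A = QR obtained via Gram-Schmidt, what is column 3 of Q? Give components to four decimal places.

w_1 = (-2, 2, -3, 2); ‖w_1‖ = 4.5826, so e_1 = (-0.4364, 0.4364, -0.6547, 0.4364).
e_1·w_2 = (-0.4364)·(-3) + 0.4364·1 + (-0.6547)·(-4) + 0.4364·(-1) = 3.9279.
u_2 = w_2 − 3.9279·e_1 = (-1.2857, -0.7143, -1.4286, -2.7143).
‖u_2‖ = 3.4017, so e_2 = (-0.3780, -0.2100, -0.4200, -0.7979).
e_1·w_3 = (-0.4364)·2 + 0.4364·(-3) + (-0.6547)·(-1) + 0.4364·(-4) = -3.2733; e_2·w_3 = (-0.3780)·2 + (-0.2100)·(-3) + (-0.4200)·(-1) + (-0.7979)·(-4) = 3.4857.
u_3 = w_3 + 3.2733·e_1 − 3.4857·e_2 = (1.8889, -0.8395, -1.6790, 0.2099).
‖u_3‖ = 2.6713, so e_3 = (0.7071, -0.3143, -0.6285, 0.0786).

e_3 = (0.7071, -0.3143, -0.6285, 0.0786)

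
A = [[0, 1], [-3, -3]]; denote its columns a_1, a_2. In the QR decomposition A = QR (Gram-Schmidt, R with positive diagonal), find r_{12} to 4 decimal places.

q_1 = a_1/‖a_1‖ = (0, -3)/3.0000 = (0.0000, -1.0000).
r_{12} = q_1·a_2 = 3.0000.

r_{12} = 3.0000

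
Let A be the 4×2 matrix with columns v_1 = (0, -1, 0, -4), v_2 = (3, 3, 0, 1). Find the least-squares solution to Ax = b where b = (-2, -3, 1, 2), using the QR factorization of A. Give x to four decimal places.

x = (-0.6788, -0.9343)

q_1 = v_1/‖v_1‖ = (0, -1, 0, -4)/4.1231 = (0.0000, -0.2425, 0.0000, -0.9701).
r_{12} = q_1·v_2 = -1.6977.
u_2 = v_2 + 1.6977·q_1 = (3.0000, 2.5882, 0.0000, -0.6471).
‖u_2‖ = 4.0147, so q_2 = (0.7473, 0.6447, 0.0000, -0.1612).
Qᵀb = (-1.2127, -3.7509).
Back-substitute: x_2 = -3.7509/4.0147 = -0.9343.
x_1 = (-1.2127 + 1.6977·(-0.9343))/4.1231 = -0.6788.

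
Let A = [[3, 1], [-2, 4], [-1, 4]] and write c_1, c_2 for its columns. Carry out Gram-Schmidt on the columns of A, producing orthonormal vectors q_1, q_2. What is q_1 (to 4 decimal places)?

c_1 = (3, -2, -1); ‖c_1‖ = 3.7417, so q_1 = (0.8018, -0.5345, -0.2673).

q_1 = (0.8018, -0.5345, -0.2673)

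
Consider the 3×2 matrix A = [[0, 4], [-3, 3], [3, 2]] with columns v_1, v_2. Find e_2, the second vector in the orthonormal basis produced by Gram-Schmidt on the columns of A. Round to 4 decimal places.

e_1 = v_1/‖v_1‖ = (0, -3, 3)/4.2426 = (0.0000, -0.7071, 0.7071).
r_{12} = e_1·v_2 = -0.7071.
u_2 = v_2 + 0.7071·e_1 = (4.0000, 2.5000, 2.5000).
‖u_2‖ = 5.3385, so e_2 = (0.7493, 0.4683, 0.4683).

e_2 = (0.7493, 0.4683, 0.4683)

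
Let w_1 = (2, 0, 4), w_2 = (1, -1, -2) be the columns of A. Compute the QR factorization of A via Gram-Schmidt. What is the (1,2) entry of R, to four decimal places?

r_{12} = -1.3416

q_1 = w_1/‖w_1‖ = (2, 0, 4)/4.4721 = (0.4472, 0.0000, 0.8944).
r_{12} = q_1·w_2 = -1.3416.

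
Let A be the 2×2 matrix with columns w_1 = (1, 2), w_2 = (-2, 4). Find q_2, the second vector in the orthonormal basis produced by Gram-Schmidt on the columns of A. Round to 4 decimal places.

q_2 = (-0.8944, 0.4472)

q_1 = w_1/‖w_1‖ = (1, 2)/2.2361 = (0.4472, 0.8944).
r_{12} = q_1·w_2 = 2.6833.
u_2 = w_2 − 2.6833·q_1 = (-3.2000, 1.6000).
‖u_2‖ = 3.5777, so q_2 = (-0.8944, 0.4472).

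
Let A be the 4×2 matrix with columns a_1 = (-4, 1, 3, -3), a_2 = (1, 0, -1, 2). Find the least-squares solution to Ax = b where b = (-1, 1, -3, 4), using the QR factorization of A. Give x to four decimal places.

a_1 = (-4, 1, 3, -3); ‖a_1‖ = 5.9161, so q_1 = (-0.6761, 0.1690, 0.5071, -0.5071).
q_1·a_2 = (-0.6761)·1 + 0.1690·0 + 0.5071·(-1) + (-0.5071)·2 = -2.1974.
u_2 = a_2 + 2.1974·q_1 = (-0.4857, 0.3714, 0.1143, 0.8857).
‖u_2‖ = 1.0823, so q_2 = (-0.4488, 0.3432, 0.1056, 0.8183).
Qᵀb = (-2.7045, 3.7485).
Back-substitute: x_2 = 3.7485/1.0823 = 3.4634.
x_1 = (-2.7045 + 2.1974·3.4634)/5.9161 = 0.8293.

x = (0.8293, 3.4634)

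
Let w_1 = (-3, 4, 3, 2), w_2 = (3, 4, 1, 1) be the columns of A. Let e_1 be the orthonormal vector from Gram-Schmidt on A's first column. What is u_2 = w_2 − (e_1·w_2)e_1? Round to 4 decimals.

w_1 = (-3, 4, 3, 2); ‖w_1‖ = 6.1644, so e_1 = (-0.4867, 0.6489, 0.4867, 0.3244).
e_1·w_2 = (-0.4867)·3 + 0.6489·4 + 0.4867·1 + 0.3244·1 = 1.9467.
u_2 = w_2 − 1.9467·e_1 = (3.9474, 2.7368, 0.0526, 0.3684).

u_2 = (3.9474, 2.7368, 0.0526, 0.3684)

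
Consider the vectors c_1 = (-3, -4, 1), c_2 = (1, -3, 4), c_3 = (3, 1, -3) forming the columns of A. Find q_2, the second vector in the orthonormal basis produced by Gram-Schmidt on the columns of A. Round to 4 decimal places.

q_1 = c_1/‖c_1‖ = (-3, -4, 1)/5.0990 = (-0.5883, -0.7845, 0.1961).
r_{12} = q_1·c_2 = 2.5495.
u_2 = c_2 − 2.5495·q_1 = (2.5000, -1.0000, 3.5000).
‖u_2‖ = 4.4159, so q_2 = (0.5661, -0.2265, 0.7926).

q_2 = (0.5661, -0.2265, 0.7926)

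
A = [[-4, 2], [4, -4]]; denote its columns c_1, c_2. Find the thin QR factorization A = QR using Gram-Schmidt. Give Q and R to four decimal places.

c_1 = (-4, 4); ‖c_1‖ = 5.6569, so q_1 = (-0.7071, 0.7071).
q_1·c_2 = (-0.7071)·2 + 0.7071·(-4) = -4.2426.
u_2 = c_2 + 4.2426·q_1 = (-1.0000, -1.0000).
‖u_2‖ = 1.4142, so q_2 = (-0.7071, -0.7071).

Q = [[-0.7071, -0.7071], [0.7071, -0.7071]], R = [[5.6569, -4.2426], [0.0000, 1.4142]]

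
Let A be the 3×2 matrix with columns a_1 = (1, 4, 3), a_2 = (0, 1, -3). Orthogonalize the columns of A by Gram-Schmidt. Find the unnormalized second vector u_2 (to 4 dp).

u_2 = (0.1923, 1.7692, -2.4231)

q_1 = a_1/‖a_1‖ = (1, 4, 3)/5.0990 = (0.1961, 0.7845, 0.5883).
r_{12} = q_1·a_2 = -0.9806.
u_2 = a_2 + 0.9806·q_1 = (0.1923, 1.7692, -2.4231).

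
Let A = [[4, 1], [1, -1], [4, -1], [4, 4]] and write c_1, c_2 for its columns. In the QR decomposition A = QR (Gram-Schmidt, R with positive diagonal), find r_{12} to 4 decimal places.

r_{12} = 2.1429

c_1 = (4, 1, 4, 4); ‖c_1‖ = 7.0000, so e_1 = (0.5714, 0.1429, 0.5714, 0.5714).
r_{12} = e_1·c_2 = 2.1429.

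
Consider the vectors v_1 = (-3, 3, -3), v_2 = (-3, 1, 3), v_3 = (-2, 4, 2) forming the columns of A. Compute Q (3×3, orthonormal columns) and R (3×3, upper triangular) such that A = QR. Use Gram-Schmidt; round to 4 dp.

Q = [[-0.5774, -0.6172, 0.5345], [0.5774, 0.1543, 0.8018], [-0.5774, 0.7715, 0.2673]], R = [[5.1962, 0.5774, 2.3094], [0.0000, 4.3205, 3.3947], [0.0000, 0.0000, 2.6726]]

v_1 = (-3, 3, -3); ‖v_1‖ = 5.1962, so q_1 = (-0.5774, 0.5774, -0.5774).
q_1·v_2 = (-0.5774)·(-3) + 0.5774·1 + (-0.5774)·3 = 0.5774.
u_2 = v_2 − 0.5774·q_1 = (-2.6667, 0.6667, 3.3333).
‖u_2‖ = 4.3205, so q_2 = (-0.6172, 0.1543, 0.7715).
q_1·v_3 = (-0.5774)·(-2) + 0.5774·4 + (-0.5774)·2 = 2.3094; q_2·v_3 = (-0.6172)·(-2) + 0.1543·4 + 0.7715·2 = 3.3947.
u_3 = v_3 − 2.3094·q_1 − 3.3947·q_2 = (1.4286, 2.1429, 0.7143).
‖u_3‖ = 2.6726, so q_3 = (0.5345, 0.8018, 0.2673).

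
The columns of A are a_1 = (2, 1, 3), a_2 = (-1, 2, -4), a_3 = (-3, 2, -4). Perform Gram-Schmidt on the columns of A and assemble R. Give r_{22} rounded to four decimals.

a_1 = (2, 1, 3); ‖a_1‖ = 3.7417, so q_1 = (0.5345, 0.2673, 0.8018).
q_1·a_2 = 0.5345·(-1) + 0.2673·2 + 0.8018·(-4) = -3.2071.
u_2 = a_2 + 3.2071·q_1 = (0.7143, 2.8571, -1.4286).
r_{22} = ‖u_2‖ = 3.2733.

r_{22} = 3.2733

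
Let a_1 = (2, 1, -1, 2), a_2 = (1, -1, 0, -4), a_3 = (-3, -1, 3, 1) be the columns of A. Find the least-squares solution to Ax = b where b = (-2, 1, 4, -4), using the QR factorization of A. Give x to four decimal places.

a_1 = (2, 1, -1, 2); ‖a_1‖ = 3.1623, so e_1 = (0.6325, 0.3162, -0.3162, 0.6325).
e_1·a_2 = 0.6325·1 + 0.3162·(-1) + (-0.3162)·0 + 0.6325·(-4) = -2.2136.
u_2 = a_2 + 2.2136·e_1 = (2.4000, -0.3000, -0.7000, -2.6000).
‖u_2‖ = 3.6194, so e_2 = (0.6631, -0.0829, -0.1934, -0.7184).
e_1·a_3 = 0.6325·(-3) + 0.3162·(-1) + (-0.3162)·3 + 0.6325·1 = -2.5298; e_2·a_3 = 0.6631·(-3) + (-0.0829)·(-1) + (-0.1934)·3 + (-0.7184)·1 = -3.2050.
u_3 = a_3 + 2.5298·e_1 + 3.2050·e_2 = (0.7252, -0.4656, 1.5802, 0.2977).
‖u_3‖ = 1.8243, so e_3 = (0.3975, -0.2552, 0.8661, 0.1632).
Qᵀb = (-4.7434, 0.6907, 1.7616).
Back-substitute: x_3 = 1.7616/1.8243 = 0.9656.
x_2 = (0.6907 + 3.2050·0.9656)/3.6194 = 1.0459.
x_1 = (-4.7434 + 2.2136·1.0459 + 2.5298·0.9656)/3.1623 = 0.0046.

x = (0.0046, 1.0459, 0.9656)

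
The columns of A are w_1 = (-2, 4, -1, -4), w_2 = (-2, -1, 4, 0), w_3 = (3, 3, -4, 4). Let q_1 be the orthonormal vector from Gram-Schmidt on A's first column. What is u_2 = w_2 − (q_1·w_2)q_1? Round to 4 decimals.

u_2 = (-2.2162, -0.5676, 3.8919, -0.4324)

w_1 = (-2, 4, -1, -4); ‖w_1‖ = 6.0828, so q_1 = (-0.3288, 0.6576, -0.1644, -0.6576).
q_1·w_2 = (-0.3288)·(-2) + 0.6576·(-1) + (-0.1644)·4 + (-0.6576)·0 = -0.6576.
u_2 = w_2 + 0.6576·q_1 = (-2.2162, -0.5676, 3.8919, -0.4324).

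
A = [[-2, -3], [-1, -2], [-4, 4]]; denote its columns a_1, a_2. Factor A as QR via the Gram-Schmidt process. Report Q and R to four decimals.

q_1 = a_1/‖a_1‖ = (-2, -1, -4)/4.5826 = (-0.4364, -0.2182, -0.8729).
r_{12} = q_1·a_2 = -1.7457.
u_2 = a_2 + 1.7457·q_1 = (-3.7619, -2.3810, 2.4762).
‖u_2‖ = 5.0943, so q_2 = (-0.7384, -0.4674, 0.4861).

Q = [[-0.4364, -0.7384], [-0.2182, -0.4674], [-0.8729, 0.4861]], R = [[4.5826, -1.7457], [0.0000, 5.0943]]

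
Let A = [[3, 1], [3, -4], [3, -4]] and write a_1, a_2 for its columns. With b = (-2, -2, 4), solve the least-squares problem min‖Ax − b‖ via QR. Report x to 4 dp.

x = (-0.4667, -0.6000)

a_1 = (3, 3, 3); ‖a_1‖ = 5.1962, so e_1 = (0.5774, 0.5774, 0.5774).
e_1·a_2 = 0.5774·1 + 0.5774·(-4) + 0.5774·(-4) = -4.0415.
u_2 = a_2 + 4.0415·e_1 = (3.3333, -1.6667, -1.6667).
‖u_2‖ = 4.0825, so e_2 = (0.8165, -0.4082, -0.4082).
Qᵀb = (0.0000, -2.4495).
Back-substitute: x_2 = -2.4495/4.0825 = -0.6000.
x_1 = (0.0000 + 4.0415·(-0.6000))/5.1962 = -0.4667.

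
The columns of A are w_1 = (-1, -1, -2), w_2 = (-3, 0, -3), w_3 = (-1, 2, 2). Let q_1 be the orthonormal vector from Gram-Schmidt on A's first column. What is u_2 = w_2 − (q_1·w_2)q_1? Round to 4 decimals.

w_1 = (-1, -1, -2); ‖w_1‖ = 2.4495, so q_1 = (-0.4082, -0.4082, -0.8165).
q_1·w_2 = (-0.4082)·(-3) + (-0.4082)·0 + (-0.8165)·(-3) = 3.6742.
u_2 = w_2 − 3.6742·q_1 = (-1.5000, 1.5000, 0.0000).

u_2 = (-1.5000, 1.5000, 0.0000)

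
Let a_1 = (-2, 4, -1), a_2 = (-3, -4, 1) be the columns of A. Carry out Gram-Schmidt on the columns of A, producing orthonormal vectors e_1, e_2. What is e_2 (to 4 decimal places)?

e_2 = (-0.8997, -0.4234, 0.1059)

a_1 = (-2, 4, -1); ‖a_1‖ = 4.5826, so e_1 = (-0.4364, 0.8729, -0.2182).
e_1·a_2 = (-0.4364)·(-3) + 0.8729·(-4) + (-0.2182)·1 = -2.4004.
u_2 = a_2 + 2.4004·e_1 = (-4.0476, -1.9048, 0.4762).
‖u_2‖ = 4.4987, so e_2 = (-0.8997, -0.4234, 0.1059).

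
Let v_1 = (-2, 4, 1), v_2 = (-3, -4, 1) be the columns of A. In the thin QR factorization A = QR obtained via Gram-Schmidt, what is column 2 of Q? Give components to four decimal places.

q_2 = (-0.8197, -0.4857, 0.3036)

v_1 = (-2, 4, 1); ‖v_1‖ = 4.5826, so q_1 = (-0.4364, 0.8729, 0.2182).
q_1·v_2 = (-0.4364)·(-3) + 0.8729·(-4) + 0.2182·1 = -1.9640.
u_2 = v_2 + 1.9640·q_1 = (-3.8571, -2.2857, 1.4286).
‖u_2‖ = 4.7056, so q_2 = (-0.8197, -0.4857, 0.3036).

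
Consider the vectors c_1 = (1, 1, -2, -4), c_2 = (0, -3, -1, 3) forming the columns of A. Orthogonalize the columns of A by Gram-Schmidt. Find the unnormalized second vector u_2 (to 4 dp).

u_2 = (0.5909, -2.4091, -2.1818, 0.6364)

c_1 = (1, 1, -2, -4); ‖c_1‖ = 4.6904, so e_1 = (0.2132, 0.2132, -0.4264, -0.8528).
e_1·c_2 = 0.2132·0 + 0.2132·(-3) + (-0.4264)·(-1) + (-0.8528)·3 = -2.7716.
u_2 = c_2 + 2.7716·e_1 = (0.5909, -2.4091, -2.1818, 0.6364).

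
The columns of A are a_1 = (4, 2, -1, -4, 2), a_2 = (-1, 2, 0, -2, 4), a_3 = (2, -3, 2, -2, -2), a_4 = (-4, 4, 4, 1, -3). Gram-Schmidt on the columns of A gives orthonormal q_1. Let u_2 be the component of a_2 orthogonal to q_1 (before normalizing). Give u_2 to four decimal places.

a_1 = (4, 2, -1, -4, 2); ‖a_1‖ = 6.4031, so q_1 = (0.6247, 0.3123, -0.1562, -0.6247, 0.3123).
q_1·a_2 = 0.6247·(-1) + 0.3123·2 + (-0.1562)·0 + (-0.6247)·(-2) + 0.3123·4 = 2.4988.
u_2 = a_2 − 2.4988·q_1 = (-2.5610, 1.2195, 0.3902, -0.4390, 3.2195).

u_2 = (-2.5610, 1.2195, 0.3902, -0.4390, 3.2195)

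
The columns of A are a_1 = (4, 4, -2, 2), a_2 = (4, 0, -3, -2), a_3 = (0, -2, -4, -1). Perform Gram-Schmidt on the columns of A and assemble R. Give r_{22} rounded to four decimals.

a_1 = (4, 4, -2, 2); ‖a_1‖ = 6.3246, so q_1 = (0.6325, 0.6325, -0.3162, 0.3162).
q_1·a_2 = 0.6325·4 + 0.6325·0 + (-0.3162)·(-3) + 0.3162·(-2) = 2.8460.
u_2 = a_2 − 2.8460·q_1 = (2.2000, -1.8000, -2.1000, -2.9000).
r_{22} = ‖u_2‖ = 4.5717.

r_{22} = 4.5717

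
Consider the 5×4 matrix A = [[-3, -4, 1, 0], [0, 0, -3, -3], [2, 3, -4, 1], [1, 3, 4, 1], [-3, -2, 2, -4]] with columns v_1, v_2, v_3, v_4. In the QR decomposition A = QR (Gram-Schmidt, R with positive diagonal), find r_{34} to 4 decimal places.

r_{34} = 2.4774

v_1 = (-3, 0, 2, 1, -3); ‖v_1‖ = 4.7958, so e_1 = (-0.6255, 0.0000, 0.4170, 0.2085, -0.6255).
e_1·v_2 = (-0.6255)·(-4) + 0.0000·0 + 0.4170·3 + 0.2085·3 + (-0.6255)·(-2) = 5.6299.
u_2 = v_2 − 5.6299·e_1 = (-0.4783, 0.0000, 0.6522, 1.8261, 1.5217).
‖u_2‖ = 2.5108, so e_2 = (-0.1905, 0.0000, 0.2597, 0.7273, 0.6061).
e_1·v_3 = (-0.6255)·1 + 0.0000·(-3) + 0.4170·(-4) + 0.2085·4 + (-0.6255)·2 = -2.7107; e_2·v_3 = (-0.1905)·1 + 0.0000·(-3) + 0.2597·(-4) + 0.7273·4 + 0.6061·2 = 2.8918.
u_3 = v_3 + 2.7107·e_1 − 2.8918·e_2 = (-0.1448, -3.0000, -3.6207, 2.4621, -1.4483).
‖u_3‖ = 5.5036, so e_3 = (-0.0263, -0.5451, -0.6579, 0.4474, -0.2632).
r_{34} = e_3·v_4 = 2.4774.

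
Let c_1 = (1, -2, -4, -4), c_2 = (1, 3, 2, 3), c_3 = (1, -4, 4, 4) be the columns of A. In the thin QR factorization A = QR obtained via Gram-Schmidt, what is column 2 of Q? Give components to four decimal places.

c_1 = (1, -2, -4, -4); ‖c_1‖ = 6.0828, so e_1 = (0.1644, -0.3288, -0.6576, -0.6576).
e_1·c_2 = 0.1644·1 + (-0.3288)·3 + (-0.6576)·2 + (-0.6576)·3 = -4.1100.
u_2 = c_2 + 4.1100·e_1 = (1.6757, 1.6486, -0.7027, 0.2973).
‖u_2‖ = 2.4715, so e_2 = (0.6780, 0.6671, -0.2843, 0.1203).

e_2 = (0.6780, 0.6671, -0.2843, 0.1203)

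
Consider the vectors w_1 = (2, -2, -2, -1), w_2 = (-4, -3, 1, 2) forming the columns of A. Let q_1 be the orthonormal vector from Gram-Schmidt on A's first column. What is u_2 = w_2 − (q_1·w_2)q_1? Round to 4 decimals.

u_2 = (-3.0769, -3.9231, 0.0769, 1.5385)

w_1 = (2, -2, -2, -1); ‖w_1‖ = 3.6056, so q_1 = (0.5547, -0.5547, -0.5547, -0.2774).
q_1·w_2 = 0.5547·(-4) + (-0.5547)·(-3) + (-0.5547)·1 + (-0.2774)·2 = -1.6641.
u_2 = w_2 + 1.6641·q_1 = (-3.0769, -3.9231, 0.0769, 1.5385).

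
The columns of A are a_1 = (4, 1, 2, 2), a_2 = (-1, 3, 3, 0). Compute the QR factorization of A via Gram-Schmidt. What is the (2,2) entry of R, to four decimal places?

a_1 = (4, 1, 2, 2); ‖a_1‖ = 5.0000, so e_1 = (0.8000, 0.2000, 0.4000, 0.4000).
e_1·a_2 = 0.8000·(-1) + 0.2000·3 + 0.4000·3 + 0.4000·0 = 1.0000.
u_2 = a_2 − 1.0000·e_1 = (-1.8000, 2.8000, 2.6000, -0.4000).
r_{22} = ‖u_2‖ = 4.2426.

r_{22} = 4.2426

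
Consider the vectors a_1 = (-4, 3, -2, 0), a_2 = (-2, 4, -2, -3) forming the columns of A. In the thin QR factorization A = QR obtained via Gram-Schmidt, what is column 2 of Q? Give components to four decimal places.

e_2 = (0.3615, 0.4186, -0.0951, -0.8277)

a_1 = (-4, 3, -2, 0); ‖a_1‖ = 5.3852, so e_1 = (-0.7428, 0.5571, -0.3714, 0.0000).
e_1·a_2 = (-0.7428)·(-2) + 0.5571·4 + (-0.3714)·(-2) + 0.0000·(-3) = 4.4567.
u_2 = a_2 − 4.4567·e_1 = (1.3103, 1.5172, -0.3448, -3.0000).
‖u_2‖ = 3.6246, so e_2 = (0.3615, 0.4186, -0.0951, -0.8277).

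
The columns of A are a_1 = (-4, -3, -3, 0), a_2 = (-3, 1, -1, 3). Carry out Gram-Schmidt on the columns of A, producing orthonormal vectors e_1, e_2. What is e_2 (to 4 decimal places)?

e_2 = (-0.4000, 0.5185, 0.0148, 0.7556)

e_1 = a_1/‖a_1‖ = (-4, -3, -3, 0)/5.8310 = (-0.6860, -0.5145, -0.5145, 0.0000).
r_{12} = e_1·a_2 = 2.0580.
u_2 = a_2 − 2.0580·e_1 = (-1.5882, 2.0588, 0.0588, 3.0000).
‖u_2‖ = 3.9705, so e_2 = (-0.4000, 0.5185, 0.0148, 0.7556).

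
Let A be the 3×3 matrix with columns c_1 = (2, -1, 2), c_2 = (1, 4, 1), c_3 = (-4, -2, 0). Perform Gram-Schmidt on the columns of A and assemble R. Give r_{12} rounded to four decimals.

e_1 = c_1/‖c_1‖ = (2, -1, 2)/3.0000 = (0.6667, -0.3333, 0.6667).
r_{12} = e_1·c_2 = 0.0000.

r_{12} = 0.0000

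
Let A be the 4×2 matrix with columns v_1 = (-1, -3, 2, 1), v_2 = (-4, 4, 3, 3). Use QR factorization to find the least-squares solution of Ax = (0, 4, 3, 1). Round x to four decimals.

x = (-0.3712, 0.5674)

v_1 = (-1, -3, 2, 1); ‖v_1‖ = 3.8730, so q_1 = (-0.2582, -0.7746, 0.5164, 0.2582).
q_1·v_2 = (-0.2582)·(-4) + (-0.7746)·4 + 0.5164·3 + 0.2582·3 = 0.2582.
u_2 = v_2 − 0.2582·q_1 = (-3.9333, 4.2000, 2.8667, 2.9333).
‖u_2‖ = 7.0664, so q_2 = (-0.5566, 0.5944, 0.4057, 0.4151).
Qᵀb = (-1.2910, 4.0096).
Back-substitute: x_2 = 4.0096/7.0664 = 0.5674.
x_1 = (-1.2910 − 0.2582·0.5674)/3.8730 = -0.3712.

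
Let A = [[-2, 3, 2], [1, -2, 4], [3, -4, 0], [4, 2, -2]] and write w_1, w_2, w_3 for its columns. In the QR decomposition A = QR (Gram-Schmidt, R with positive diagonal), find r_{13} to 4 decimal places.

e_1 = w_1/‖w_1‖ = (-2, 1, 3, 4)/5.4772 = (-0.3651, 0.1826, 0.5477, 0.7303).
r_{13} = e_1·w_3 = -1.4606.

r_{13} = -1.4606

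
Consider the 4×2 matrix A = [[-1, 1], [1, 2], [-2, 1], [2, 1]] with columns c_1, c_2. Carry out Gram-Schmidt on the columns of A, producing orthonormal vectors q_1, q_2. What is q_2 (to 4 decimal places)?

q_2 = (0.4188, 0.7233, 0.4568, 0.3046)

c_1 = (-1, 1, -2, 2); ‖c_1‖ = 3.1623, so q_1 = (-0.3162, 0.3162, -0.6325, 0.6325).
q_1·c_2 = (-0.3162)·1 + 0.3162·2 + (-0.6325)·1 + 0.6325·1 = 0.3162.
u_2 = c_2 − 0.3162·q_1 = (1.1000, 1.9000, 1.2000, 0.8000).
‖u_2‖ = 2.6268, so q_2 = (0.4188, 0.7233, 0.4568, 0.3046).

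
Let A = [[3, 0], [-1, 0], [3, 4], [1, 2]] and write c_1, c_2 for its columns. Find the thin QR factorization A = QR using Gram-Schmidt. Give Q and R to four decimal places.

c_1 = (3, -1, 3, 1); ‖c_1‖ = 4.4721, so q_1 = (0.6708, -0.2236, 0.6708, 0.2236).
q_1·c_2 = 0.6708·0 + (-0.2236)·0 + 0.6708·4 + 0.2236·2 = 3.1305.
u_2 = c_2 − 3.1305·q_1 = (-2.1000, 0.7000, 1.9000, 1.3000).
‖u_2‖ = 3.1937, so q_2 = (-0.6575, 0.2192, 0.5949, 0.4070).

Q = [[0.6708, -0.6575], [-0.2236, 0.2192], [0.6708, 0.5949], [0.2236, 0.4070]], R = [[4.4721, 3.1305], [0.0000, 3.1937]]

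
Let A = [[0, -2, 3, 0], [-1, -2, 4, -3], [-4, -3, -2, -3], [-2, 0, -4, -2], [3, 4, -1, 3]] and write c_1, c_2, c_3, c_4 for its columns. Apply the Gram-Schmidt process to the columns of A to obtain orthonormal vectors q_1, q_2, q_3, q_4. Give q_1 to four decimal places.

c_1 = (0, -1, -4, -2, 3); ‖c_1‖ = 5.4772, so q_1 = (0.0000, -0.1826, -0.7303, -0.3651, 0.5477).

q_1 = (0.0000, -0.1826, -0.7303, -0.3651, 0.5477)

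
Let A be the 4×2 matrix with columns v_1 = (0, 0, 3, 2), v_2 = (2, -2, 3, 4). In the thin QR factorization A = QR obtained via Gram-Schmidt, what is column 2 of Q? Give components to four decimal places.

e_1 = v_1/‖v_1‖ = (0, 0, 3, 2)/3.6056 = (0.0000, 0.0000, 0.8321, 0.5547).
r_{12} = e_1·v_2 = 4.7150.
u_2 = v_2 − 4.7150·e_1 = (2.0000, -2.0000, -0.9231, 1.3846).
‖u_2‖ = 3.2817, so e_2 = (0.6094, -0.6094, -0.2813, 0.4219).

e_2 = (0.6094, -0.6094, -0.2813, 0.4219)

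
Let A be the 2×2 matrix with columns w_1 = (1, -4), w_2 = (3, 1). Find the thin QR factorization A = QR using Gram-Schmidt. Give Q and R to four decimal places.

q_1 = w_1/‖w_1‖ = (1, -4)/4.1231 = (0.2425, -0.9701).
r_{12} = q_1·w_2 = -0.2425.
u_2 = w_2 + 0.2425·q_1 = (3.0588, 0.7647).
‖u_2‖ = 3.1530, so q_2 = (0.9701, 0.2425).

Q = [[0.2425, 0.9701], [-0.9701, 0.2425]], R = [[4.1231, -0.2425], [0.0000, 3.1530]]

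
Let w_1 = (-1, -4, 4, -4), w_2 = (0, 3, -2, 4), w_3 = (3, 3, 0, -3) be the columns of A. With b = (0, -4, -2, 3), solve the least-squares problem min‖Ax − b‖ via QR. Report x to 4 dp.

x = (-1.6133, -1.9867, -1.1778)

w_1 = (-1, -4, 4, -4); ‖w_1‖ = 7.0000, so e_1 = (-0.1429, -0.5714, 0.5714, -0.5714).
e_1·w_2 = (-0.1429)·0 + (-0.5714)·3 + 0.5714·(-2) + (-0.5714)·4 = -5.1429.
u_2 = w_2 + 5.1429·e_1 = (-0.7347, 0.0612, 0.9388, 1.0612).
‖u_2‖ = 1.5972, so e_2 = (-0.4600, 0.0383, 0.5878, 0.6644).
e_1·w_3 = (-0.1429)·3 + (-0.5714)·3 + 0.5714·0 + (-0.5714)·(-3) = -0.4286; e_2·w_3 = (-0.4600)·3 + 0.0383·3 + 0.5878·0 + 0.6644·(-3) = -3.2583.
u_3 = w_3 + 0.4286·e_1 + 3.2583·e_2 = (1.4400, 2.8800, 2.1600, -1.0800).
‖u_3‖ = 4.0249, so e_3 = (0.3578, 0.7155, 0.5367, -0.2683).
Qᵀb = (-0.5714, 0.6644, -4.7405).
Back-substitute: x_3 = -4.7405/4.0249 = -1.1778.
x_2 = (0.6644 + 3.2583·(-1.1778))/1.5972 = -1.9867.
x_1 = (-0.5714 + 5.1429·(-1.9867) + 0.4286·(-1.1778))/7.0000 = -1.6133.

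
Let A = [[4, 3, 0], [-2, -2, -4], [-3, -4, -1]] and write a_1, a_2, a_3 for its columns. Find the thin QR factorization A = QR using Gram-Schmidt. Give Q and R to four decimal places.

Q = [[0.7428, -0.6149, -0.2649], [-0.3714, -0.0492, -0.9272], [-0.5571, -0.7871, 0.2649]], R = [[5.3852, 5.1995, 2.0426], [0.0000, 1.4020, 0.9838], [0.0000, 0.0000, 3.4438]]

a_1 = (4, -2, -3); ‖a_1‖ = 5.3852, so q_1 = (0.7428, -0.3714, -0.5571).
q_1·a_2 = 0.7428·3 + (-0.3714)·(-2) + (-0.5571)·(-4) = 5.1995.
u_2 = a_2 − 5.1995·q_1 = (-0.8621, -0.0690, -1.1034).
‖u_2‖ = 1.4020, so q_2 = (-0.6149, -0.0492, -0.7871).
q_1·a_3 = 0.7428·0 + (-0.3714)·(-4) + (-0.5571)·(-1) = 2.0426; q_2·a_3 = (-0.6149)·0 + (-0.0492)·(-4) + (-0.7871)·(-1) = 0.9838.
u_3 = a_3 − 2.0426·q_1 − 0.9838·q_2 = (-0.9123, -3.1930, 0.9123).
‖u_3‖ = 3.4438, so q_3 = (-0.2649, -0.9272, 0.2649).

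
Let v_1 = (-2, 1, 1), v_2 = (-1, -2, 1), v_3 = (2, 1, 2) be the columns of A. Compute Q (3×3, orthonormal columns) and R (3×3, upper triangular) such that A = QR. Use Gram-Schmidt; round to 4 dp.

Q = [[-0.8165, -0.2760, 0.5071], [0.4082, -0.8971, 0.1690], [0.4082, 0.3450, 0.8452]], R = [[2.4495, 0.4082, -0.4082], [0.0000, 2.4152, -0.7591], [0.0000, 0.0000, 2.8735]]

v_1 = (-2, 1, 1); ‖v_1‖ = 2.4495, so q_1 = (-0.8165, 0.4082, 0.4082).
q_1·v_2 = (-0.8165)·(-1) + 0.4082·(-2) + 0.4082·1 = 0.4082.
u_2 = v_2 − 0.4082·q_1 = (-0.6667, -2.1667, 0.8333).
‖u_2‖ = 2.4152, so q_2 = (-0.2760, -0.8971, 0.3450).
q_1·v_3 = (-0.8165)·2 + 0.4082·1 + 0.4082·2 = -0.4082; q_2·v_3 = (-0.2760)·2 + (-0.8971)·1 + 0.3450·2 = -0.7591.
u_3 = v_3 + 0.4082·q_1 + 0.7591·q_2 = (1.4571, 0.4857, 2.4286).
‖u_3‖ = 2.8735, so q_3 = (0.5071, 0.1690, 0.8452).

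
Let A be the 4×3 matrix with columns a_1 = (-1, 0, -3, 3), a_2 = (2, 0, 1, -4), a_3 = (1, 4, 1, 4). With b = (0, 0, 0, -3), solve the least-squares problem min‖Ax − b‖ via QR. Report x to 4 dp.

x = (0.0540, 0.5094, -0.1709)

a_1 = (-1, 0, -3, 3); ‖a_1‖ = 4.3589, so e_1 = (-0.2294, 0.0000, -0.6882, 0.6882).
e_1·a_2 = (-0.2294)·2 + 0.0000·0 + (-0.6882)·1 + 0.6882·(-4) = -3.9001.
u_2 = a_2 + 3.9001·e_1 = (1.1053, 0.0000, -1.6842, -1.3158).
‖u_2‖ = 2.4061, so e_2 = (0.4594, 0.0000, -0.7000, -0.5468).
e_1·a_3 = (-0.2294)·1 + 0.0000·4 + (-0.6882)·1 + 0.6882·4 = 1.8353; e_2·a_3 = 0.4594·1 + 0.0000·4 + (-0.7000)·1 + (-0.5468)·4 = -2.4280.
u_3 = a_3 − 1.8353·e_1 + 2.4280·e_2 = (2.5364, 4.0000, 0.5636, 1.4091).
‖u_3‖ = 4.9736, so e_3 = (0.5100, 0.8043, 0.1133, 0.2833).
Qᵀb = (-2.0647, 1.6405, -0.8499).
Back-substitute: x_3 = -0.8499/4.9736 = -0.1709.
x_2 = (1.6405 + 2.4280·(-0.1709))/2.4061 = 0.5094.
x_1 = (-2.0647 + 3.9001·0.5094 − 1.8353·(-0.1709))/4.3589 = 0.0540.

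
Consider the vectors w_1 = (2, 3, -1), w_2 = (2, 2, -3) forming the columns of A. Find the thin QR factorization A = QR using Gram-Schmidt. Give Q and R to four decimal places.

w_1 = (2, 3, -1); ‖w_1‖ = 3.7417, so e_1 = (0.5345, 0.8018, -0.2673).
e_1·w_2 = 0.5345·2 + 0.8018·2 + (-0.2673)·(-3) = 3.4744.
u_2 = w_2 − 3.4744·e_1 = (0.1429, -0.7857, -2.0714).
‖u_2‖ = 2.2200, so e_2 = (0.0643, -0.3539, -0.9331).

Q = [[0.5345, 0.0643], [0.8018, -0.3539], [-0.2673, -0.9331]], R = [[3.7417, 3.4744], [0.0000, 2.2200]]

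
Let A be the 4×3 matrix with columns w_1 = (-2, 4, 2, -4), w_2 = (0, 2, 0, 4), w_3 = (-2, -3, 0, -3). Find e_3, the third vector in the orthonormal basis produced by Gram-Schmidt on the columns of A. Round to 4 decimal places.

w_1 = (-2, 4, 2, -4); ‖w_1‖ = 6.3246, so e_1 = (-0.3162, 0.6325, 0.3162, -0.6325).
e_1·w_2 = (-0.3162)·0 + 0.6325·2 + 0.3162·0 + (-0.6325)·4 = -1.2649.
u_2 = w_2 + 1.2649·e_1 = (-0.4000, 2.8000, 0.4000, 3.2000).
‖u_2‖ = 4.2895, so e_2 = (-0.0933, 0.6528, 0.0933, 0.7460).
e_1·w_3 = (-0.3162)·(-2) + 0.6325·(-3) + 0.3162·0 + (-0.6325)·(-3) = 0.6325; e_2·w_3 = (-0.0933)·(-2) + 0.6528·(-3) + 0.0933·0 + 0.7460·(-3) = -4.0098.
u_3 = w_3 − 0.6325·e_1 + 4.0098·e_2 = (-2.1739, -0.7826, 0.1739, 0.3913).
‖u_3‖ = 2.3498, so e_3 = (-0.9251, -0.3330, 0.0740, 0.1665).

e_3 = (-0.9251, -0.3330, 0.0740, 0.1665)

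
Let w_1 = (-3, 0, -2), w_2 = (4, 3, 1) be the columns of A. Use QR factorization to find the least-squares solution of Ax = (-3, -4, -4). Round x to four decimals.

x = (0.3521, -0.8873)

w_1 = (-3, 0, -2); ‖w_1‖ = 3.6056, so q_1 = (-0.8321, 0.0000, -0.5547).
q_1·w_2 = (-0.8321)·4 + 0.0000·3 + (-0.5547)·1 = -3.8829.
u_2 = w_2 + 3.8829·q_1 = (0.7692, 3.0000, -1.1538).
‖u_2‖ = 3.3050, so q_2 = (0.2327, 0.9077, -0.3491).
Qᵀb = (4.7150, -2.9326).
Back-substitute: x_2 = -2.9326/3.3050 = -0.8873.
x_1 = (4.7150 + 3.8829·(-0.8873))/3.6056 = 0.3521.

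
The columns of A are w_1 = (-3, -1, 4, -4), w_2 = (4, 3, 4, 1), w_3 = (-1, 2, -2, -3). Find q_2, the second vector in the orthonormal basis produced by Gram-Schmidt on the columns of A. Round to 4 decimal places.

q_1 = w_1/‖w_1‖ = (-3, -1, 4, -4)/6.4807 = (-0.4629, -0.1543, 0.6172, -0.6172).
r_{12} = q_1·w_2 = -0.4629.
u_2 = w_2 + 0.4629·q_1 = (3.7857, 2.9286, 4.2857, 0.7143).
‖u_2‖ = 6.4642, so q_2 = (0.5856, 0.4530, 0.6630, 0.1105).

q_2 = (0.5856, 0.4530, 0.6630, 0.1105)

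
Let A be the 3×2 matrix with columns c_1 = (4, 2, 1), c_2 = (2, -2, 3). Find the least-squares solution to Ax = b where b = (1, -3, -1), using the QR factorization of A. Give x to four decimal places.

x = (-0.2792, 0.4091)

c_1 = (4, 2, 1); ‖c_1‖ = 4.5826, so e_1 = (0.8729, 0.4364, 0.2182).
e_1·c_2 = 0.8729·2 + 0.4364·(-2) + 0.2182·3 = 1.5275.
u_2 = c_2 − 1.5275·e_1 = (0.6667, -2.6667, 2.6667).
‖u_2‖ = 3.8297, so e_2 = (0.1741, -0.6963, 0.6963).
Qᵀb = (-0.6547, 1.5667).
Back-substitute: x_2 = 1.5667/3.8297 = 0.4091.
x_1 = (-0.6547 − 1.5275·0.4091)/4.5826 = -0.2792.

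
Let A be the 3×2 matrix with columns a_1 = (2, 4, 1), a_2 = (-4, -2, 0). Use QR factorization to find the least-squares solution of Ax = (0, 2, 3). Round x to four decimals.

a_1 = (2, 4, 1); ‖a_1‖ = 4.5826, so e_1 = (0.4364, 0.8729, 0.2182).
e_1·a_2 = 0.4364·(-4) + 0.8729·(-2) + 0.2182·0 = -3.4915.
u_2 = a_2 + 3.4915·e_1 = (-2.4762, 1.0476, 0.7619).
‖u_2‖ = 2.7946, so e_2 = (-0.8861, 0.3749, 0.2726).
Qᵀb = (2.4004, 1.5677).
Back-substitute: x_2 = 1.5677/2.7946 = 0.5610.
x_1 = (2.4004 + 3.4915·0.5610)/4.5826 = 0.9512.

x = (0.9512, 0.5610)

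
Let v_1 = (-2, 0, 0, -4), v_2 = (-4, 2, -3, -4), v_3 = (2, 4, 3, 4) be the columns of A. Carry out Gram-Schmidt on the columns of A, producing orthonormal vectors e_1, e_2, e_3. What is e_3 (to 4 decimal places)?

e_3 = (-0.0198, 0.8257, 0.5637, 0.0099)

e_1 = v_1/‖v_1‖ = (-2, 0, 0, -4)/4.4721 = (-0.4472, 0.0000, 0.0000, -0.8944).
r_{12} = e_1·v_2 = 5.3666.
u_2 = v_2 − 5.3666·e_1 = (-1.6000, 2.0000, -3.0000, 0.8000).
‖u_2‖ = 4.0249, so e_2 = (-0.3975, 0.4969, -0.7454, 0.1988).
r_{13} = e_1·v_3 = -4.4721; r_{23} = e_2·v_3 = -0.2485.
u_3 = v_3 + 4.4721·e_1 + 0.2485·e_2 = (-0.0988, 4.1235, 2.8148, 0.0494).
‖u_3‖ = 4.9938, so e_3 = (-0.0198, 0.8257, 0.5637, 0.0099).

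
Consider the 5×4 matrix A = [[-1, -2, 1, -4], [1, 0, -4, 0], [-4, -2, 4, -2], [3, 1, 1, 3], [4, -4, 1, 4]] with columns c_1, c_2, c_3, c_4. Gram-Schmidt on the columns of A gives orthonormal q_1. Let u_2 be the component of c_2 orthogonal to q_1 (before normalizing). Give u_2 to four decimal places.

u_2 = (-2.0698, 0.0698, -2.2791, 1.2093, -3.7209)

q_1 = c_1/‖c_1‖ = (-1, 1, -4, 3, 4)/6.5574 = (-0.1525, 0.1525, -0.6100, 0.4575, 0.6100).
r_{12} = q_1·c_2 = -0.4575.
u_2 = c_2 + 0.4575·q_1 = (-2.0698, 0.0698, -2.2791, 1.2093, -3.7209).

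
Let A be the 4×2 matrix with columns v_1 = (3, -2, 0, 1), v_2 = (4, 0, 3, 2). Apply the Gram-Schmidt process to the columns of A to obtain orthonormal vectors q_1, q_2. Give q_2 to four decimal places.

q_2 = (0.2582, 0.5164, 0.7746, 0.2582)

v_1 = (3, -2, 0, 1); ‖v_1‖ = 3.7417, so q_1 = (0.8018, -0.5345, 0.0000, 0.2673).
q_1·v_2 = 0.8018·4 + (-0.5345)·0 + 0.0000·3 + 0.2673·2 = 3.7417.
u_2 = v_2 − 3.7417·q_1 = (1.0000, 2.0000, 3.0000, 1.0000).
‖u_2‖ = 3.8730, so q_2 = (0.2582, 0.5164, 0.7746, 0.2582).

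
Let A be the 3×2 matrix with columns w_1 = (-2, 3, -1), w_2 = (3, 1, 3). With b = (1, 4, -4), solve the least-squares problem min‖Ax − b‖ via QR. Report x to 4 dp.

x = (1.0261, 0.0609)

w_1 = (-2, 3, -1); ‖w_1‖ = 3.7417, so q_1 = (-0.5345, 0.8018, -0.2673).
q_1·w_2 = (-0.5345)·3 + 0.8018·1 + (-0.2673)·3 = -1.6036.
u_2 = w_2 + 1.6036·q_1 = (2.1429, 2.2857, 2.5714).
‖u_2‖ = 4.0532, so q_2 = (0.5287, 0.5639, 0.6344).
Qᵀb = (3.7417, 0.2467).
Back-substitute: x_2 = 0.2467/4.0532 = 0.0609.
x_1 = (3.7417 + 1.6036·0.0609)/3.7417 = 1.0261.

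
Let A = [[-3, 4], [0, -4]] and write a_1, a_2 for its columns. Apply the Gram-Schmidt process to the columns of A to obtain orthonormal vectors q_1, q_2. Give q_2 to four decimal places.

q_2 = (0.0000, -1.0000)

a_1 = (-3, 0); ‖a_1‖ = 3.0000, so q_1 = (-1.0000, 0.0000).
q_1·a_2 = (-1.0000)·4 + 0.0000·(-4) = -4.0000.
u_2 = a_2 + 4.0000·q_1 = (0.0000, -4.0000).
‖u_2‖ = 4.0000, so q_2 = (0.0000, -1.0000).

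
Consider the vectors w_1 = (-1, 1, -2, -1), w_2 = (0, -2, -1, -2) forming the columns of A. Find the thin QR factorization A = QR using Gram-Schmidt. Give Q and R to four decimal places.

Q = [[-0.3780, 0.0984], [0.3780, -0.7873], [-0.7559, -0.1476], [-0.3780, -0.5905]], R = [[2.6458, 0.7559], [0.0000, 2.9032]]

w_1 = (-1, 1, -2, -1); ‖w_1‖ = 2.6458, so q_1 = (-0.3780, 0.3780, -0.7559, -0.3780).
q_1·w_2 = (-0.3780)·0 + 0.3780·(-2) + (-0.7559)·(-1) + (-0.3780)·(-2) = 0.7559.
u_2 = w_2 − 0.7559·q_1 = (0.2857, -2.2857, -0.4286, -1.7143).
‖u_2‖ = 2.9032, so q_2 = (0.0984, -0.7873, -0.1476, -0.5905).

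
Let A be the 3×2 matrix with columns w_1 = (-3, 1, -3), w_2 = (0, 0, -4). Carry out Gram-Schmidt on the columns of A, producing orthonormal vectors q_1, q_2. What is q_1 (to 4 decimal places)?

q_1 = (-0.6882, 0.2294, -0.6882)

q_1 = w_1/‖w_1‖ = (-3, 1, -3)/4.3589 = (-0.6882, 0.2294, -0.6882).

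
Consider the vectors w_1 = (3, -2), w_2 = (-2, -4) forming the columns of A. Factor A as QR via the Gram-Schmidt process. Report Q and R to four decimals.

w_1 = (3, -2); ‖w_1‖ = 3.6056, so e_1 = (0.8321, -0.5547).
e_1·w_2 = 0.8321·(-2) + (-0.5547)·(-4) = 0.5547.
u_2 = w_2 − 0.5547·e_1 = (-2.4615, -3.6923).
‖u_2‖ = 4.4376, so e_2 = (-0.5547, -0.8321).

Q = [[0.8321, -0.5547], [-0.5547, -0.8321]], R = [[3.6056, 0.5547], [0.0000, 4.4376]]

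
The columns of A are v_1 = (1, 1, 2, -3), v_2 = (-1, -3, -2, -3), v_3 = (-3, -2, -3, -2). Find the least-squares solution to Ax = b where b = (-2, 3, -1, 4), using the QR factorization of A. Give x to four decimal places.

x = (-0.3199, -1.8795, 1.2642)

v_1 = (1, 1, 2, -3); ‖v_1‖ = 3.8730, so e_1 = (0.2582, 0.2582, 0.5164, -0.7746).
e_1·v_2 = 0.2582·(-1) + 0.2582·(-3) + 0.5164·(-2) + (-0.7746)·(-3) = 0.2582.
u_2 = v_2 − 0.2582·e_1 = (-1.0667, -3.0667, -2.1333, -2.8000).
‖u_2‖ = 4.7889, so e_2 = (-0.2227, -0.6404, -0.4455, -0.5847).
e_1·v_3 = 0.2582·(-3) + 0.2582·(-2) + 0.5164·(-3) + (-0.7746)·(-2) = -1.2910; e_2·v_3 = (-0.2227)·(-3) + (-0.6404)·(-2) + (-0.4455)·(-3) + (-0.5847)·(-2) = 4.4548.
u_3 = v_3 + 1.2910·e_1 − 4.4548·e_2 = (-1.6744, 1.1860, -0.3488, -0.3953).
‖u_3‖ = 2.1186, so e_3 = (-0.7904, 0.5598, -0.1647, -0.1866).
Qᵀb = (-3.3566, -3.3689, 2.6784).
Back-substitute: x_3 = 2.6784/2.1186 = 1.2642.
x_2 = (-3.3689 − 4.4548·1.2642)/4.7889 = -1.8795.
x_1 = (-3.3566 − 0.2582·(-1.8795) + 1.2910·1.2642)/3.8730 = -0.3199.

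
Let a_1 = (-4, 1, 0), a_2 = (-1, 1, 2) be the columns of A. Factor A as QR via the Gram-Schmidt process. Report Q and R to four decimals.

q_1 = a_1/‖a_1‖ = (-4, 1, 0)/4.1231 = (-0.9701, 0.2425, 0.0000).
r_{12} = q_1·a_2 = 1.2127.
u_2 = a_2 − 1.2127·q_1 = (0.1765, 0.7059, 2.0000).
‖u_2‖ = 2.1282, so q_2 = (0.0829, 0.3317, 0.9397).

Q = [[-0.9701, 0.0829], [0.2425, 0.3317], [0.0000, 0.9397]], R = [[4.1231, 1.2127], [0.0000, 2.1282]]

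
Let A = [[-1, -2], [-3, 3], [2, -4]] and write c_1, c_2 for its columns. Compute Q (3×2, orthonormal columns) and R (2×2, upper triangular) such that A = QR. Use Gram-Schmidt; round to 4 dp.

Q = [[-0.2673, -0.8542], [-0.8018, -0.0596], [0.5345, -0.5165]], R = [[3.7417, -4.0089], [0.0000, 3.5956]]

c_1 = (-1, -3, 2); ‖c_1‖ = 3.7417, so e_1 = (-0.2673, -0.8018, 0.5345).
e_1·c_2 = (-0.2673)·(-2) + (-0.8018)·3 + 0.5345·(-4) = -4.0089.
u_2 = c_2 + 4.0089·e_1 = (-3.0714, -0.2143, -1.8571).
‖u_2‖ = 3.5956, so e_2 = (-0.8542, -0.0596, -0.5165).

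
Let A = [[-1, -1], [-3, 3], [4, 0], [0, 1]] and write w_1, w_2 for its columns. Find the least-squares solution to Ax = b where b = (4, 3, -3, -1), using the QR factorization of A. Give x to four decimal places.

x = (-1.0946, -0.4324)

w_1 = (-1, -3, 4, 0); ‖w_1‖ = 5.0990, so e_1 = (-0.1961, -0.5883, 0.7845, 0.0000).
e_1·w_2 = (-0.1961)·(-1) + (-0.5883)·3 + 0.7845·0 + 0.0000·1 = -1.5689.
u_2 = w_2 + 1.5689·e_1 = (-1.3077, 2.0769, 1.2308, 1.0000).
‖u_2‖ = 2.9221, so e_2 = (-0.4475, 0.7108, 0.4212, 0.3422).
Qᵀb = (-4.9029, -1.2636).
Back-substitute: x_2 = -1.2636/2.9221 = -0.4324.
x_1 = (-4.9029 + 1.5689·(-0.4324))/5.0990 = -1.0946.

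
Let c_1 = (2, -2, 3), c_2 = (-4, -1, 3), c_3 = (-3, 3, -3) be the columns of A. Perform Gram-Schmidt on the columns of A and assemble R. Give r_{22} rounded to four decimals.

c_1 = (2, -2, 3); ‖c_1‖ = 4.1231, so q_1 = (0.4851, -0.4851, 0.7276).
q_1·c_2 = 0.4851·(-4) + (-0.4851)·(-1) + 0.7276·3 = 0.7276.
u_2 = c_2 − 0.7276·q_1 = (-4.3529, -0.6471, 2.4706).
r_{22} = ‖u_2‖ = 5.0468.

r_{22} = 5.0468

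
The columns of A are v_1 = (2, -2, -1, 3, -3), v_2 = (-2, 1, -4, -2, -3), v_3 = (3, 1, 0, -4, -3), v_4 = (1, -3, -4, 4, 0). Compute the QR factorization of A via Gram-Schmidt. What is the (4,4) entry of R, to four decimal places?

v_1 = (2, -2, -1, 3, -3); ‖v_1‖ = 5.1962, so q_1 = (0.3849, -0.3849, -0.1925, 0.5774, -0.5774).
q_1·v_2 = 0.3849·(-2) + (-0.3849)·1 + (-0.1925)·(-4) + 0.5774·(-2) + (-0.5774)·(-3) = 0.1925.
u_2 = v_2 − 0.1925·q_1 = (-2.0741, 1.0741, -3.9630, -2.1111, -2.8889).
‖u_2‖ = 5.8278, so q_2 = (-0.3559, 0.1843, -0.6800, -0.3622, -0.4957).
q_1·v_3 = 0.3849·3 + (-0.3849)·1 + (-0.1925)·0 + 0.5774·(-4) + (-0.5774)·(-3) = 0.1925; q_2·v_3 = (-0.3559)·3 + 0.1843·1 + (-0.6800)·0 + (-0.3622)·(-4) + (-0.4957)·(-3) = 2.0527.
u_3 = v_3 − 0.1925·q_1 − 2.0527·q_2 = (3.6565, 0.6957, 1.4329, -3.3675, -1.8713).
‖u_3‖ = 5.5452, so q_3 = (0.6594, 0.1255, 0.2584, -0.6073, -0.3375).
q_1·v_4 = 0.3849·1 + (-0.3849)·(-3) + (-0.1925)·(-4) + 0.5774·4 + (-0.5774)·0 = 4.6188; q_2·v_4 = (-0.3559)·1 + 0.1843·(-3) + (-0.6800)·(-4) + (-0.3622)·4 + (-0.4957)·0 = 0.3622; q_3·v_4 = 0.6594·1 + 0.1255·(-3) + 0.2584·(-4) + (-0.6073)·4 + (-0.3375)·0 = -3.1798.
u_4 = v_4 − 4.6188·q_1 − 0.3622·q_2 + 3.1798·q_3 = (1.4479, -0.8900, -2.0431, -0.4665, 1.7732).
r_{44} = ‖u_4‖ = 3.2287.

r_{44} = 3.2287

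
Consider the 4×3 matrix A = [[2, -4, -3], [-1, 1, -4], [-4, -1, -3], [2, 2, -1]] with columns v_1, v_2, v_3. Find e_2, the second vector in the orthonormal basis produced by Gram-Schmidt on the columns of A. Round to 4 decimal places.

e_2 = (-0.8365, 0.2049, -0.2475, 0.4439)

v_1 = (2, -1, -4, 2); ‖v_1‖ = 5.0000, so e_1 = (0.4000, -0.2000, -0.8000, 0.4000).
e_1·v_2 = 0.4000·(-4) + (-0.2000)·1 + (-0.8000)·(-1) + 0.4000·2 = -0.2000.
u_2 = v_2 + 0.2000·e_1 = (-3.9200, 0.9600, -1.1600, 2.0800).
‖u_2‖ = 4.6861, so e_2 = (-0.8365, 0.2049, -0.2475, 0.4439).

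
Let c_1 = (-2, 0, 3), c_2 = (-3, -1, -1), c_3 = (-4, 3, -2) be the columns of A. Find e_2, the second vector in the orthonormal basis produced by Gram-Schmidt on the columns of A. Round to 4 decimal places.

c_1 = (-2, 0, 3); ‖c_1‖ = 3.6056, so e_1 = (-0.5547, 0.0000, 0.8321).
e_1·c_2 = (-0.5547)·(-3) + 0.0000·(-1) + 0.8321·(-1) = 0.8321.
u_2 = c_2 − 0.8321·e_1 = (-2.5385, -1.0000, -1.6923).
‖u_2‖ = 3.2106, so e_2 = (-0.7907, -0.3115, -0.5271).

e_2 = (-0.7907, -0.3115, -0.5271)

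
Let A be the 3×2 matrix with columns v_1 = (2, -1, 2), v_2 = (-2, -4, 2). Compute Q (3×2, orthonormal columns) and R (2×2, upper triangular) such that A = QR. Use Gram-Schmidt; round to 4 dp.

v_1 = (2, -1, 2); ‖v_1‖ = 3.0000, so q_1 = (0.6667, -0.3333, 0.6667).
q_1·v_2 = 0.6667·(-2) + (-0.3333)·(-4) + 0.6667·2 = 1.3333.
u_2 = v_2 − 1.3333·q_1 = (-2.8889, -3.5556, 1.1111).
‖u_2‖ = 4.7140, so q_2 = (-0.6128, -0.7542, 0.2357).

Q = [[0.6667, -0.6128], [-0.3333, -0.7542], [0.6667, 0.2357]], R = [[3.0000, 1.3333], [0.0000, 4.7140]]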